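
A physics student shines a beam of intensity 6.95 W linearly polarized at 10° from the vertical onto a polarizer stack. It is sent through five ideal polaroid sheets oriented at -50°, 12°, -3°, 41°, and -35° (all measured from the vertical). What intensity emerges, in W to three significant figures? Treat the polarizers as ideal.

I₁ = 6.95 W · cos²(60°) = 1.738 W.
I₂ = I₁ · cos²(62°) = 1.738 · 0.2204 = 0.383 W.
I₃ = I₂ · cos²(15°) = 0.383 · 0.933 = 0.3573 W.
I₄ = I₃ · cos²(44°) = 0.3573 · 0.5174 = 0.1849 W.
I₅ = I₄ · cos²(76°) = 0.1849 · 0.05853 = 0.01082 W.

I ≈ 0.0108 W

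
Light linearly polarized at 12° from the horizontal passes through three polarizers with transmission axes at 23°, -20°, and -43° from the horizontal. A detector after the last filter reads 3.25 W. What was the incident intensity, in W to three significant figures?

I₀ ≈ 7.44 W

I₁ = I₀ cos²(23° − 12°) = I₀ cos²(11°) = 0.9636 I₀.
I₂ = I₁ cos²(-20° − 23°) = 0.9636 I₀ · cos²(43°) = 0.5154 I₀.
I₃ = I₂ cos²(-43° + 20°) = 0.5154 I₀ · cos²(23°) = 0.4367 I₀.
So 3.25 W = 0.4367 I₀, giving I₀ = 3.25/0.4367 = 7.442 W.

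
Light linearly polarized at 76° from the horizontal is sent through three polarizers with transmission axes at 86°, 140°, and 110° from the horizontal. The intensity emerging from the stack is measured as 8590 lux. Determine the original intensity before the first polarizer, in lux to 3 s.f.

I₀ ≈ 3.42e4 lux

By Malus's law, I₁ = I₀ cos²(86° − 76°) = I₀ cos²(10°) = 0.9698 I₀.
I₂ = I₁ cos²(140° − 86°) = 0.9698 I₀ · cos²(54°) = 0.3351 I₀.
I₃ = I₂ cos²(110° − 140°) = 0.3351 I₀ · cos²(30°) = 0.2513 I₀.
So 8590 lux = 0.2513 I₀, giving I₀ = 8590/0.2513 = 3.418e+04 lux.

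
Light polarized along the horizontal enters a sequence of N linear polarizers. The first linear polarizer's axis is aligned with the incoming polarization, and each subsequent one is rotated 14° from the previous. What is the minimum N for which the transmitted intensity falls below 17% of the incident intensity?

First polarizer is aligned with the polarization: full transmission.
Each further stage multiplies by cos²(14°) = 0.9415.
After N polarizers: T = 0.9415^(N−1). Require T < 0.17 ⇒ N−1 > ln(0.17)/ln(0.9415) = 29.38, so N−1 ≥ 30 and N = 31.
Check: N=31 gives T = 0.1638 < 0.17; N=30 gives T = 0.174.

N = 31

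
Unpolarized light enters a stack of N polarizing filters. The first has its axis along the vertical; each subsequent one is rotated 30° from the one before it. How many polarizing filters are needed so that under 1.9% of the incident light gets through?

First polarizer halves the unpolarized light: factor 1/2.
Each further stage multiplies by cos²(30°) = 0.75.
After N polarizers: T = 0.5·0.75^(N−1). Require T < 0.019 ⇒ N−1 > ln(0.019/0.5)/ln(0.75) = 11.37, so N−1 ≥ 12 and N = 13.
Check: N=13 gives T = 0.01584 < 0.019; N=12 gives T = 0.02112.

N = 13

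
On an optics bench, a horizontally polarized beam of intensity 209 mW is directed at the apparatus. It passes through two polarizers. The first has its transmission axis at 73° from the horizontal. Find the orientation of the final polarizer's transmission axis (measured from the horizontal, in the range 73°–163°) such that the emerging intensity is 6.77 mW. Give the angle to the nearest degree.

I₁ = I₀ cos²(73° − 0°) = I₀ cos²(73°) = 0.08548 I₀.
Target fraction: 6.77 / 209 mW = 0.03239 of I₀.
Need I₂/I₀ = 0.03239, so cos²(θ − 73°) = 0.03239 / 0.08548 = 0.3789.
θ − 73° = arccos(√0.3789) = 52.0°, giving θ ≈ 73 + 52.0 = 125.0°.

θ ≈ 125°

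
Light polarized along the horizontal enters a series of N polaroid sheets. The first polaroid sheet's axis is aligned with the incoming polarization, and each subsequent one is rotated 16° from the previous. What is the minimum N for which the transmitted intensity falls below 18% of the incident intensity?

First polarizer is aligned with the polarization: full transmission.
Each further stage multiplies by cos²(16°) = 0.924.
After N polarizers: T = 0.924^(N−1). Require T < 0.18 ⇒ N−1 > ln(0.18)/ln(0.924) = 21.70, so N−1 ≥ 22 and N = 23.
Check: N=23 gives T = 0.1758 < 0.18; N=22 gives T = 0.1903.

N = 23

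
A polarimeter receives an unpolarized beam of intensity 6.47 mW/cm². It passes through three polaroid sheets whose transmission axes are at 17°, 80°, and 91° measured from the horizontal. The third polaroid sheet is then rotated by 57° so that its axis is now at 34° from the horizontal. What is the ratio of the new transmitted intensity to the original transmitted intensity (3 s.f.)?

Before rotation:
Unpolarized light through the first polarizer → I₁ = ½ I₀, now polarized at 17°.
I₂ = I₁ cos²(80° − 17°) = 0.5 I₀ · cos²(63°) = 0.1031 I₀.
I₃ = I₂ cos²(91° − 80°) = 0.1031 I₀ · cos²(11°) = 0.0993 I₀.
After rotation:
Unpolarized light through the first polarizer → I₁ = ½ I₀, now polarized at 17°.
I₂ = I₁ cos²(80° − 17°) = 0.5 I₀ · cos²(63°) = 0.1031 I₀.
I₃ = I₂ cos²(34° − 80°) = 0.1031 I₀ · cos²(46°) = 0.04973 I₀.
Ratio = 0.04973 / 0.0993 = 0.5008.

I_new/I_old ≈ 0.501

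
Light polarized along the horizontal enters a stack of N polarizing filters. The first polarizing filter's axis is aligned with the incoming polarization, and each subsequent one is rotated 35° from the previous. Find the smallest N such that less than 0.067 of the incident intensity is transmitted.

N = 8

First polarizer is aligned with the polarization: full transmission.
Each further stage multiplies by cos²(35°) = 0.671.
After N polarizers: T = 0.671^(N−1). Require T < 0.067 ⇒ N−1 > ln(0.067)/ln(0.671) = 6.78, so N−1 ≥ 7 and N = 8.
Check: N=8 gives T = 0.06125 < 0.067; N=7 gives T = 0.09128.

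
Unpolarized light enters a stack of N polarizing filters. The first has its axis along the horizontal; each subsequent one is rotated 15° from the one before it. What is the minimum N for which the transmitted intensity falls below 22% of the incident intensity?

N = 13

First polarizer halves the unpolarized light: factor 1/2.
Each further stage multiplies by cos²(15°) = 0.933.
After N polarizers: T = 0.5·0.933^(N−1). Require T < 0.22 ⇒ N−1 > ln(0.22/0.5)/ln(0.933) = 11.84, so N−1 ≥ 12 and N = 13.
Check: N=13 gives T = 0.2176 < 0.22; N=12 gives T = 0.2332.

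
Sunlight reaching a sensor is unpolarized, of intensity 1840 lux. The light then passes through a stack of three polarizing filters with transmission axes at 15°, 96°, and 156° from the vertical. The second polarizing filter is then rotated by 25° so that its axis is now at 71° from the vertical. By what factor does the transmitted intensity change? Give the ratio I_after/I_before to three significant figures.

I_new/I_old ≈ 0.388

Before rotation:
Unpolarized light through the first polarizer → I₁ = ½ I₀, now polarized at 15°.
I₂ = I₁ cos²(96° − 15°) = 0.5 I₀ · cos²(81°) = 0.01224 I₀.
I₃ = I₂ cos²(156° − 96°) = 0.01224 I₀ · cos²(60°) = 0.003059 I₀.
After rotation:
Unpolarized light through the first polarizer → I₁ = ½ I₀, now polarized at 15°.
I₂ = I₁ cos²(71° − 15°) = 0.5 I₀ · cos²(56°) = 0.1563 I₀.
I₃ = I₂ cos²(156° − 71°) = 0.1563 I₀ · cos²(85°) = 0.001188 I₀.
Ratio = 0.001188 / 0.003059 = 0.3882.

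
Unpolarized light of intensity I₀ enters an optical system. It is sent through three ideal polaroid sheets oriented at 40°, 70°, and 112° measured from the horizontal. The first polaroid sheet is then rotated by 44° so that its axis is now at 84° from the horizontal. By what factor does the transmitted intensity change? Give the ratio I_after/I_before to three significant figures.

Before rotation:
Unpolarized light through the first polarizer → I₁ = ½ I₀, now polarized at 40°.
I₂ = I₁ cos²(70° − 40°) = 0.5 I₀ · cos²(30°) = 0.375 I₀.
I₃ = I₂ cos²(112° − 70°) = 0.375 I₀ · cos²(42°) = 0.2071 I₀.
After rotation:
Unpolarized light through the first polarizer → I₁ = ½ I₀, now polarized at 84°.
I₂ = I₁ cos²(70° − 84°) = 0.5 I₀ · cos²(14°) = 0.4707 I₀.
I₃ = I₂ cos²(112° − 70°) = 0.4707 I₀ · cos²(42°) = 0.26 I₀.
Ratio = 0.26 / 0.2071 = 1.255.

I_new/I_old ≈ 1.26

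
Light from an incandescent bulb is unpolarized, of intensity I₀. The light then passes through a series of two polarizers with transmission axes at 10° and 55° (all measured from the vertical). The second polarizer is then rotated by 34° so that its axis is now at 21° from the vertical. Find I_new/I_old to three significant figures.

Before rotation:
Unpolarized light through the first polarizer → I₁ = ½ I₀, now polarized at 10°.
I₂ = I₁ cos²(55° − 10°) = 0.5 I₀ · cos²(45°) = 0.25 I₀.
After rotation:
Unpolarized light through the first polarizer → I₁ = ½ I₀, now polarized at 10°.
I₂ = I₁ cos²(21° − 10°) = 0.5 I₀ · cos²(11°) = 0.4818 I₀.
Ratio = 0.4818 / 0.25 = 1.927.

I_new/I_old ≈ 1.93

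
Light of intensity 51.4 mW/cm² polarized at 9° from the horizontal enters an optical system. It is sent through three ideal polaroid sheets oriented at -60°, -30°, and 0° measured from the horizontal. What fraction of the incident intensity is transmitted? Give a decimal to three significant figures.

By Malus's law, I₁ = 51.4 mW/cm² · cos²(69°) = 6.601 mW/cm².
I₂ = I₁ · cos²(30°) = 6.601 · 0.75 = 4.951 mW/cm².
I₃ = I₂ · cos²(30°) = 4.951 · 0.75 = 3.713 mW/cm².
Transmitted fraction = 0.07224.

I/I₀ ≈ 0.0722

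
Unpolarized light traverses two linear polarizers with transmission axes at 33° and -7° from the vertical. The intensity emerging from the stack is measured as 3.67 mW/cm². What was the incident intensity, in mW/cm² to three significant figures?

Unpolarized light through the first polarizer → I₁ = ½ I₀, now polarized at 33°.
I₂ = I₁ cos²(-7° − 33°) = 0.5 I₀ · cos²(40°) = 0.2934 I₀.
So 3.67 mW/cm² = 0.2934 I₀, giving I₀ = 3.67/0.2934 = 12.51 mW/cm².

I₀ ≈ 12.5 mW/cm²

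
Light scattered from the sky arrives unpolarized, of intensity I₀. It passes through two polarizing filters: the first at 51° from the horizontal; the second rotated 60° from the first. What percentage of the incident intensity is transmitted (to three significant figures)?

Unpolarized light through the first polarizer → I₁ = ½ I₀, now polarized at 51°.
I₂ = I₁ cos²(60°) = 0.5 · 0.25 I₀ = 0.125 I₀.
That is 12.5% of the incident intensity.

≈ 12.5%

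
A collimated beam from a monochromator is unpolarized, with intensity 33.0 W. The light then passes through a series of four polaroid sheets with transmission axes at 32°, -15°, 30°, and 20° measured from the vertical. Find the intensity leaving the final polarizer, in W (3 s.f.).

I ≈ 3.72 W

Unpolarized light through the first polarizer → I₁ = 33.0 W/2 = 16.5 W, polarized at 32°.
I₂ = I₁ · cos²(47°) = 16.5 · 0.4651 = 7.675 W.
I₃ = I₂ · cos²(45°) = 7.675 · 0.5 = 3.837 W.
I₄ = I₃ · cos²(10°) = 3.837 · 0.9698 = 3.722 W.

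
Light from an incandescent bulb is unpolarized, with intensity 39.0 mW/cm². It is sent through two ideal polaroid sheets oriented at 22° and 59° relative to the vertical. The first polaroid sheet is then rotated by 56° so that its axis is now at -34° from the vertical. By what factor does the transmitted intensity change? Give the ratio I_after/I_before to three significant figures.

I_new/I_old ≈ 0.00429

Before rotation:
Unpolarized light through the first polarizer → I₁ = ½ I₀, now polarized at 22°.
I₂ = I₁ cos²(59° − 22°) = 0.5 I₀ · cos²(37°) = 0.3189 I₀.
After rotation:
Unpolarized light through the first polarizer → I₁ = ½ I₀, now polarized at -34°.
Angle between axes 1 and 2: 87°. I₂ = 0.5 I₀ · cos²(87°) = 0.00137 I₀.
Ratio = 0.00137 / 0.3189 = 0.004294.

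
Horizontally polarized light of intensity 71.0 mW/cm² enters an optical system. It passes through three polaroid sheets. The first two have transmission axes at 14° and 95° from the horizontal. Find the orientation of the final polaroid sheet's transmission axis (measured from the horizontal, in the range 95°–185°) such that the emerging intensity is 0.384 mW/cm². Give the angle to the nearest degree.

θ ≈ 156°

By Malus's law, I₁ = I₀ cos²(14° − 0°) = I₀ cos²(14°) = 0.9415 I₀.
I₂ = I₁ cos²(95° − 14°) = 0.9415 I₀ · cos²(81°) = 0.02304 I₀.
Target fraction: 0.384 / 71.0 mW/cm² = 0.005408 of I₀.
Need I₃/I₀ = 0.005408, so cos²(θ − 95°) = 0.005408 / 0.02304 = 0.2347.
θ − 95° = arccos(√0.2347) = 61.0°, giving θ ≈ 95 + 61.0 = 156.0°.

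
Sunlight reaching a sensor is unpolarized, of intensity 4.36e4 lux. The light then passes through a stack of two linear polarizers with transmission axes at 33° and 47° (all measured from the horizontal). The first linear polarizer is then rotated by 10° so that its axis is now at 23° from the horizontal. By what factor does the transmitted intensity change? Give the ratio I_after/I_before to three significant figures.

Before rotation:
Unpolarized light through the first polarizer → I₁ = ½ I₀, now polarized at 33°.
I₂ = I₁ cos²(47° − 33°) = 0.5 I₀ · cos²(14°) = 0.4707 I₀.
After rotation:
Unpolarized light through the first polarizer → I₁ = ½ I₀, now polarized at 23°.
I₂ = I₁ cos²(47° − 23°) = 0.5 I₀ · cos²(24°) = 0.4173 I₀.
Ratio = 0.4173 / 0.4707 = 0.8864.

I_new/I_old ≈ 0.886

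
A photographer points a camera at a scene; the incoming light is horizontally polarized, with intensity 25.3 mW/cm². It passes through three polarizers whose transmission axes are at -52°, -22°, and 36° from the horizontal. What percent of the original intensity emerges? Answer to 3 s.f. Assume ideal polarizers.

≈ 7.98%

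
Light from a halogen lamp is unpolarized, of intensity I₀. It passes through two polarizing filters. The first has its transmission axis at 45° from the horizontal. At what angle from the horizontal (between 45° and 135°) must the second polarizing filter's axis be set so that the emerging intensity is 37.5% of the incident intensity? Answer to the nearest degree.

θ ≈ 75°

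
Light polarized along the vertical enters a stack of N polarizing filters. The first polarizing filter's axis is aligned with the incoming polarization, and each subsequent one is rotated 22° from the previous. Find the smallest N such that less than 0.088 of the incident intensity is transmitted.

First polarizer is aligned with the polarization: full transmission.
Each further stage multiplies by cos²(22°) = 0.8597.
After N polarizers: T = 0.8597^(N−1). Require T < 0.088 ⇒ N−1 > ln(0.088)/ln(0.8597) = 16.07, so N−1 ≥ 17 and N = 18.
Check: N=18 gives T = 0.0765 < 0.088; N=17 gives T = 0.08898.

N = 18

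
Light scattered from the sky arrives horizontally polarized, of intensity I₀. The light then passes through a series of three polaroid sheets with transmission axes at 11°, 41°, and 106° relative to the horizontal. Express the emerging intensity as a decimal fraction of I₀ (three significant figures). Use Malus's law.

By Malus's law, I₁ = I₀ cos²(11° − 0°) = I₀ cos²(11°) = 0.9636 I₀.
I₂ = I₁ cos²(41° − 11°) = 0.9636 I₀ · cos²(30°) = 0.7227 I₀.
I₃ = I₂ cos²(106° − 41°) = 0.7227 I₀ · cos²(65°) = 0.1291 I₀.
Transmitted fraction = 0.1291.

≈ 0.129 I₀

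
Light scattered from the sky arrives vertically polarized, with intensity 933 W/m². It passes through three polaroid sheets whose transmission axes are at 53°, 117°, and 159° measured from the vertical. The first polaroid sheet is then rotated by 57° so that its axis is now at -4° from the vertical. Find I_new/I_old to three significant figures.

Before rotation:
By Malus's law, I₁ = I₀ cos²(53° − 0°) = I₀ cos²(53°) = 0.3622 I₀.
I₂ = I₁ cos²(117° − 53°) = 0.3622 I₀ · cos²(64°) = 0.0696 I₀.
I₃ = I₂ cos²(159° − 117°) = 0.0696 I₀ · cos²(42°) = 0.03844 I₀.
After rotation:
I₁ = I₀ cos²(-4° − 0°) = I₀ cos²(4°) = 0.9951 I₀.
Angle between axes 1 and 2: 59°. I₂ = 0.9951 I₀ · cos²(59°) = 0.264 I₀.
I₃ = I₂ cos²(159° − 117°) = 0.264 I₀ · cos²(42°) = 0.1458 I₀.
Ratio = 0.1458 / 0.03844 = 3.793.

I_new/I_old ≈ 3.79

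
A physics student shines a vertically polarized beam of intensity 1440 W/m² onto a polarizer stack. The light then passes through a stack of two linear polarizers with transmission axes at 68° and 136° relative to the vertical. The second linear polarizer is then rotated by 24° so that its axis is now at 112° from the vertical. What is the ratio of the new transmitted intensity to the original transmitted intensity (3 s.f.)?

Before rotation:
By Malus's law, I₁ = I₀ cos²(68° − 0°) = I₀ cos²(68°) = 0.1403 I₀.
I₂ = I₁ cos²(136° − 68°) = 0.1403 I₀ · cos²(68°) = 0.01969 I₀.
After rotation:
I₁ = I₀ cos²(68° − 0°) = I₀ cos²(68°) = 0.1403 I₀.
I₂ = I₁ cos²(112° − 68°) = 0.1403 I₀ · cos²(44°) = 0.07261 I₀.
Ratio = 0.07261 / 0.01969 = 3.687.

I_new/I_old ≈ 3.69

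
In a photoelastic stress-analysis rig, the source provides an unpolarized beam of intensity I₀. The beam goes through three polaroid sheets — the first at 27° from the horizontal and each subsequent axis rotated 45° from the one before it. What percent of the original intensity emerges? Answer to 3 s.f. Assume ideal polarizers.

Unpolarized light through the first polarizer → I₁ = ½ I₀, now polarized at 27°.
I₂ = I₁ cos²(45°) = 0.5 · 0.5 I₀ = 0.25 I₀.
I₃ = I₂ cos²(45°) = 0.25 · 0.5 I₀ = 0.125 I₀.
That is 12.5% of the incident intensity.

≈ 12.5%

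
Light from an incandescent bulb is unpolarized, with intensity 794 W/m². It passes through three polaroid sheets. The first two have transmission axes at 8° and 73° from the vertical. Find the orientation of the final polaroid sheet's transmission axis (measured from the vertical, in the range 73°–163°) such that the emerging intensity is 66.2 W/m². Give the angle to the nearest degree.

Unpolarized light through the first polarizer → I₁ = ½ I₀, now polarized at 8°.
I₂ = I₁ cos²(73° − 8°) = 0.5 I₀ · cos²(65°) = 0.0893 I₀.
Target fraction: 66.2 / 794 W/m² = 0.08338 of I₀.
Need I₃/I₀ = 0.08338, so cos²(θ − 73°) = 0.08338 / 0.0893 = 0.9336.
θ − 73° = arccos(√0.9336) = 14.9°, giving θ ≈ 73 + 14.9 = 87.9°.

θ ≈ 88°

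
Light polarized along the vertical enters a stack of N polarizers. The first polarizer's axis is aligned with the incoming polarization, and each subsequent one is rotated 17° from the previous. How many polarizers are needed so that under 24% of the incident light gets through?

First polarizer is aligned with the polarization: full transmission.
Each further stage multiplies by cos²(17°) = 0.9145.
After N polarizers: T = 0.9145^(N−1). Require T < 0.24 ⇒ N−1 > ln(0.24)/ln(0.9145) = 15.97, so N−1 ≥ 16 and N = 17.
Check: N=17 gives T = 0.2394 < 0.24; N=16 gives T = 0.2618.

N = 17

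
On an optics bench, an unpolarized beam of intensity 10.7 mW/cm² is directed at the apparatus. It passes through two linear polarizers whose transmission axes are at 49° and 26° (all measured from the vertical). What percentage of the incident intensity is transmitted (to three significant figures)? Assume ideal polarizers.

≈ 42.4%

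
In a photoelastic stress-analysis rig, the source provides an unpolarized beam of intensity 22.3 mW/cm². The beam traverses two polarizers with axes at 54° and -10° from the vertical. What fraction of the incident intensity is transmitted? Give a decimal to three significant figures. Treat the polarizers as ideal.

Unpolarized light through the first polarizer → I₁ = 22.3 mW/cm²/2 = 11.15 mW/cm², polarized at 54°.
I₂ = I₁ · cos²(64°) = 11.15 · 0.1922 = 2.143 mW/cm².
Transmitted fraction = 0.09608.

I/I₀ ≈ 0.0961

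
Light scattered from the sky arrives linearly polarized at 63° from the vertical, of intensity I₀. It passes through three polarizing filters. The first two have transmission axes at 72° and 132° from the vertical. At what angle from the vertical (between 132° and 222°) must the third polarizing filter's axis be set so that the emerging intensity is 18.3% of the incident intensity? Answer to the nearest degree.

θ ≈ 162°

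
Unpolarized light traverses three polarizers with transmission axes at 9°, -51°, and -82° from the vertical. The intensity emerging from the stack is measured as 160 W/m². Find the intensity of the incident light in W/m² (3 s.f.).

I₀ ≈ 1740 W/m²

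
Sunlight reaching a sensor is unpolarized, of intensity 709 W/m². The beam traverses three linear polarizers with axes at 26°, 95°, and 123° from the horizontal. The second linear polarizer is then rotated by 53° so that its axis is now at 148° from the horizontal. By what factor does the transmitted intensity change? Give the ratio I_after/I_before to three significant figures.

I_new/I_old ≈ 2.30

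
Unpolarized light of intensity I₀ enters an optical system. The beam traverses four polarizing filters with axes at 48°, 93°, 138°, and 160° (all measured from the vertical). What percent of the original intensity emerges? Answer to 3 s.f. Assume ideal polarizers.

Unpolarized light through the first polarizer → I₁ = ½ I₀, now polarized at 48°.
I₂ = I₁ cos²(93° − 48°) = 0.5 I₀ · cos²(45°) = 0.25 I₀.
I₃ = I₂ cos²(138° − 93°) = 0.25 I₀ · cos²(45°) = 0.125 I₀.
I₄ = I₃ cos²(160° − 138°) = 0.125 I₀ · cos²(22°) = 0.1075 I₀.
That is 10.75% of the incident intensity.

≈ 10.7%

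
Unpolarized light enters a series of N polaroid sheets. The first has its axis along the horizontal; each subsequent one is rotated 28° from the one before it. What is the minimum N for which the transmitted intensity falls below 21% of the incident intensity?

First polarizer halves the unpolarized light: factor 1/2.
Each further stage multiplies by cos²(28°) = 0.7796.
After N polarizers: T = 0.5·0.7796^(N−1). Require T < 0.21 ⇒ N−1 > ln(0.21/0.5)/ln(0.7796) = 3.48, so N−1 ≥ 4 and N = 5.
Check: N=5 gives T = 0.1847 < 0.21; N=4 gives T = 0.2369.

N = 5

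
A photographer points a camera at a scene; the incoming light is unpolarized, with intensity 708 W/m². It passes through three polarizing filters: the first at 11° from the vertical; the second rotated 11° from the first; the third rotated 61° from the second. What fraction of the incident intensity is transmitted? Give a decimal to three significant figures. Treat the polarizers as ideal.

I/I₀ ≈ 0.113

Unpolarized light through the first polarizer → I₁ = 708 W/m²/2 = 354 W/m², polarized at 11°.
I₂ = I₁ · cos²(11°) = 354 · 0.9636 = 341.1 W/m².
I₃ = I₂ · cos²(61°) = 341.1 · 0.235 = 80.17 W/m².
Transmitted fraction = 0.1132.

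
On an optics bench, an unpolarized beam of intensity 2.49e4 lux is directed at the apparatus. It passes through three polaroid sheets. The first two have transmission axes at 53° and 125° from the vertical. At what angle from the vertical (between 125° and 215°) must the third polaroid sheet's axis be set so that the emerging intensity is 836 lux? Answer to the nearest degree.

Unpolarized light through the first polarizer → I₁ = ½ I₀, now polarized at 53°.
I₂ = I₁ cos²(125° − 53°) = 0.5 I₀ · cos²(72°) = 0.04775 I₀.
Target fraction: 836 / 2.49e4 lux = 0.03357 of I₀.
Need I₃/I₀ = 0.03357, so cos²(θ − 125°) = 0.03357 / 0.04775 = 0.7032.
θ − 125° = arccos(√0.7032) = 33.0°, giving θ ≈ 125 + 33.0 = 158.0°.

θ ≈ 158°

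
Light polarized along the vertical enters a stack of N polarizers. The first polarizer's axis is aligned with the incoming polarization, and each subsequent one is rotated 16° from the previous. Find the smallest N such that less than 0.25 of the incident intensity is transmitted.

N = 19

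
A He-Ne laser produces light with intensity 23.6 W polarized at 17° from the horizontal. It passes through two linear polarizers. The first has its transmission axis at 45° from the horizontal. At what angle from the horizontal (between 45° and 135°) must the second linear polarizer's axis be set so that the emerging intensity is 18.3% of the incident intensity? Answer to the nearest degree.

θ ≈ 106°

I₁ = I₀ cos²(45° − 17°) = I₀ cos²(28°) = 0.7796 I₀.
Need I₂/I₀ = 0.183, so cos²(θ − 45°) = 0.183 / 0.7796 = 0.2347.
θ − 45° = arccos(√0.2347) = 61.0°, giving θ ≈ 45 + 61.0 = 106.0°.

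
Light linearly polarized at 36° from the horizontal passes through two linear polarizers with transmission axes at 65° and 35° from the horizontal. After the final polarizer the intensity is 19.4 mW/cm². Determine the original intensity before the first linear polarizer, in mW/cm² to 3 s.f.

I₀ ≈ 33.8 mW/cm²

By Malus's law, I₁ = I₀ cos²(65° − 36°) = I₀ cos²(29°) = 0.765 I₀.
I₂ = I₁ cos²(35° − 65°) = 0.765 I₀ · cos²(30°) = 0.5737 I₀.
So 19.4 mW/cm² = 0.5737 I₀, giving I₀ = 19.4/0.5737 = 33.81 mW/cm².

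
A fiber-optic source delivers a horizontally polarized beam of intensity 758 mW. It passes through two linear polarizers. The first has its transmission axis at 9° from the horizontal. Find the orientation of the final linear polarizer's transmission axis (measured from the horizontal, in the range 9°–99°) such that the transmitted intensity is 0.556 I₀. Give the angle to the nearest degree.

θ ≈ 50°

By Malus's law, I₁ = I₀ cos²(9° − 0°) = I₀ cos²(9°) = 0.9755 I₀.
Need I₂/I₀ = 0.556, so cos²(θ − 9°) = 0.556 / 0.9755 = 0.5699.
θ − 9° = arccos(√0.5699) = 41.0°, giving θ ≈ 9 + 41.0 = 50.0°.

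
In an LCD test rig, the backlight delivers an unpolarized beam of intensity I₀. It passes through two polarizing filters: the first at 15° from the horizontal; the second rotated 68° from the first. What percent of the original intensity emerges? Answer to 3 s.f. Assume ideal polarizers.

≈ 7.02%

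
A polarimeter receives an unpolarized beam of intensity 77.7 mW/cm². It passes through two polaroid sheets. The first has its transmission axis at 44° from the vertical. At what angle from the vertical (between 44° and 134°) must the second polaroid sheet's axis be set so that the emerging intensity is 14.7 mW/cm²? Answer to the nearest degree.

θ ≈ 96°

Unpolarized light through the first polarizer → I₁ = ½ I₀, now polarized at 44°.
Target fraction: 14.7 / 77.7 mW/cm² = 0.1892 of I₀.
Need I₂/I₀ = 0.1892, so cos²(θ − 44°) = 0.1892 / 0.5 = 0.3784.
θ − 44° = arccos(√0.3784) = 52.0°, giving θ ≈ 44 + 52.0 = 96.0°.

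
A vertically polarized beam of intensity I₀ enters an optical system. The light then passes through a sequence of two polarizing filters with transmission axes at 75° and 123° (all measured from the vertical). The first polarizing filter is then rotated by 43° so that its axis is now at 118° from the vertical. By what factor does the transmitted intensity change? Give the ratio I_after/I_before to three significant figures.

Before rotation:
I₁ = I₀ cos²(75° − 0°) = I₀ cos²(75°) = 0.06699 I₀.
I₂ = I₁ cos²(123° − 75°) = 0.06699 I₀ · cos²(48°) = 0.02999 I₀.
After rotation:
I₁ = I₀ cos²(118° − 0°) = I₀ cos²(62°) = 0.2204 I₀.
I₂ = I₁ cos²(123° − 118°) = 0.2204 I₀ · cos²(5°) = 0.2187 I₀.
Ratio = 0.2187 / 0.02999 = 7.293.

I_new/I_old ≈ 7.29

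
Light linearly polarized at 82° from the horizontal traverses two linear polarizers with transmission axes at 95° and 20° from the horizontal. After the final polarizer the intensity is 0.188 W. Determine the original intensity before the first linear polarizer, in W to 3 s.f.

I₀ ≈ 2.96 W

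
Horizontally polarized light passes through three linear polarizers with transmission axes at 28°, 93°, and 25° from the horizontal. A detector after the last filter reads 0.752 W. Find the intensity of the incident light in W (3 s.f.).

I₀ ≈ 38.5 W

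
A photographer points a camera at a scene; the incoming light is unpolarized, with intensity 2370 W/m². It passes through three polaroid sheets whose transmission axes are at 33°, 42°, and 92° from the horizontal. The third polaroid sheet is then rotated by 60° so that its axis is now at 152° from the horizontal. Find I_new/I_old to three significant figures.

Before rotation:
Unpolarized light through the first polarizer → I₁ = ½ I₀, now polarized at 33°.
I₂ = I₁ cos²(42° − 33°) = 0.5 I₀ · cos²(9°) = 0.4878 I₀.
I₃ = I₂ cos²(92° − 42°) = 0.4878 I₀ · cos²(50°) = 0.2015 I₀.
After rotation:
Unpolarized light through the first polarizer → I₁ = ½ I₀, now polarized at 33°.
I₂ = I₁ cos²(42° − 33°) = 0.5 I₀ · cos²(9°) = 0.4878 I₀.
Angle between axes 2 and 3: 70°. I₃ = 0.4878 I₀ · cos²(70°) = 0.05706 I₀.
Ratio = 0.05706 / 0.2015 = 0.2831.

I_new/I_old ≈ 0.283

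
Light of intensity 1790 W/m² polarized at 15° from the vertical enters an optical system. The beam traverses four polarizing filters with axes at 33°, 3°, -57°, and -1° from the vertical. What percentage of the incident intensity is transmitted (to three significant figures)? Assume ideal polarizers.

≈ 5.30%

I₁ = 1790 W/m² · cos²(18°) = 1619 W/m².
I₂ = I₁ · cos²(30°) = 1619 · 0.75 = 1214 W/m².
I₃ = I₂ · cos²(60°) = 1214 · 0.25 = 303.6 W/m².
I₄ = I₃ · cos²(56°) = 303.6 · 0.3127 = 94.93 W/m².
That is 5.303% of the incident intensity.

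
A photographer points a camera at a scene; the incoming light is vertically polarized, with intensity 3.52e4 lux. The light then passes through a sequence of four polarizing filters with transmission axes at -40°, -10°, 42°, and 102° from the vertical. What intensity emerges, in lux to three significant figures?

I ≈ 1470 lux

I₁ = 3.52e4 lux · cos²(40°) = 2.066e+04 lux.
I₂ = I₁ · cos²(30°) = 2.066e+04 · 0.75 = 1.549e+04 lux.
I₃ = I₂ · cos²(52°) = 1.549e+04 · 0.379 = 5872 lux.
I₄ = I₃ · cos²(60°) = 5872 · 0.25 = 1468 lux.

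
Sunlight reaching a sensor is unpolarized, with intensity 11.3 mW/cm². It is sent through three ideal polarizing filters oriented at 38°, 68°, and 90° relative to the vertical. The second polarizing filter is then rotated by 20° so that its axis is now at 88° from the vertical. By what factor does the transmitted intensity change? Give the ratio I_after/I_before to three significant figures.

Before rotation:
Unpolarized light through the first polarizer → I₁ = ½ I₀, now polarized at 38°.
I₂ = I₁ cos²(68° − 38°) = 0.5 I₀ · cos²(30°) = 0.375 I₀.
I₃ = I₂ cos²(90° − 68°) = 0.375 I₀ · cos²(22°) = 0.3224 I₀.
After rotation:
Unpolarized light through the first polarizer → I₁ = ½ I₀, now polarized at 38°.
I₂ = I₁ cos²(88° − 38°) = 0.5 I₀ · cos²(50°) = 0.2066 I₀.
I₃ = I₂ cos²(90° − 88°) = 0.2066 I₀ · cos²(2°) = 0.2063 I₀.
Ratio = 0.2063 / 0.3224 = 0.64.

I_new/I_old ≈ 0.640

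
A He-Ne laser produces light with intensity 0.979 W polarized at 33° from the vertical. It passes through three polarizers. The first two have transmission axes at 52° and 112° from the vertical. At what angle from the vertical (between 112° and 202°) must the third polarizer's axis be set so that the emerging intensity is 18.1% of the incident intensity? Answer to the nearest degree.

θ ≈ 138°

By Malus's law, I₁ = I₀ cos²(52° − 33°) = I₀ cos²(19°) = 0.894 I₀.
I₂ = I₁ cos²(112° − 52°) = 0.894 I₀ · cos²(60°) = 0.2235 I₀.
Need I₃/I₀ = 0.181, so cos²(θ − 112°) = 0.181 / 0.2235 = 0.8098.
θ − 112° = arccos(√0.8098) = 25.9°, giving θ ≈ 112 + 25.9 = 137.9°.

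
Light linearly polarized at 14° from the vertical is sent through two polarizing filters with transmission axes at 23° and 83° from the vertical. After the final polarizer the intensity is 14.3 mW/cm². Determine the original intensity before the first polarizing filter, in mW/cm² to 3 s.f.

I₀ ≈ 58.6 mW/cm²

I₁ = I₀ cos²(23° − 14°) = I₀ cos²(9°) = 0.9755 I₀.
I₂ = I₁ cos²(83° − 23°) = 0.9755 I₀ · cos²(60°) = 0.2439 I₀.
So 14.3 mW/cm² = 0.2439 I₀, giving I₀ = 14.3/0.2439 = 58.63 mW/cm².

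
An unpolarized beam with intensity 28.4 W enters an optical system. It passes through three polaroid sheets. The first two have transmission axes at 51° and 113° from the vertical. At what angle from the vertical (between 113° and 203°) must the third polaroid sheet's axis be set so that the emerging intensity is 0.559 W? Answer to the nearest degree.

Unpolarized light through the first polarizer → I₁ = ½ I₀, now polarized at 51°.
I₂ = I₁ cos²(113° − 51°) = 0.5 I₀ · cos²(62°) = 0.1102 I₀.
Target fraction: 0.559 / 28.4 W = 0.01968 of I₀.
Need I₃/I₀ = 0.01968, so cos²(θ − 113°) = 0.01968 / 0.1102 = 0.1786.
θ − 113° = arccos(√0.1786) = 65.0°, giving θ ≈ 113 + 65.0 = 178.0°.

θ ≈ 178°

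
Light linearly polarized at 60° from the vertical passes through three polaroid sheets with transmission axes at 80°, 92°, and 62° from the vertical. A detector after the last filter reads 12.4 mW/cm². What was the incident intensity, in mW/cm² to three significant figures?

I₁ = I₀ cos²(80° − 60°) = I₀ cos²(20°) = 0.883 I₀.
I₂ = I₁ cos²(92° − 80°) = 0.883 I₀ · cos²(12°) = 0.8449 I₀.
I₃ = I₂ cos²(62° − 92°) = 0.8449 I₀ · cos²(30°) = 0.6336 I₀.
So 12.4 mW/cm² = 0.6336 I₀, giving I₀ = 12.4/0.6336 = 19.57 mW/cm².

I₀ ≈ 19.6 mW/cm²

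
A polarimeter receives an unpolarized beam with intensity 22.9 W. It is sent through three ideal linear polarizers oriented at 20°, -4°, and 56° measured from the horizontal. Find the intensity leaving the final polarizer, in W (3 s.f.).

I ≈ 2.39 W

Unpolarized light through the first polarizer → I₁ = 22.9 W/2 = 11.45 W, polarized at 20°.
I₂ = I₁ · cos²(24°) = 11.45 · 0.8346 = 9.556 W.
I₃ = I₂ · cos²(60°) = 9.556 · 0.25 = 2.389 W.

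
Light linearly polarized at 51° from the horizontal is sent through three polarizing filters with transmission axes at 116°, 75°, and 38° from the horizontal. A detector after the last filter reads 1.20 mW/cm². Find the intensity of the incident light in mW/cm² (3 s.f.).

I₁ = I₀ cos²(116° − 51°) = I₀ cos²(65°) = 0.1786 I₀.
I₂ = I₁ cos²(75° − 116°) = 0.1786 I₀ · cos²(41°) = 0.1017 I₀.
I₃ = I₂ cos²(38° − 75°) = 0.1017 I₀ · cos²(37°) = 0.06489 I₀.
So 1.20 mW/cm² = 0.06489 I₀, giving I₀ = 1.20/0.06489 = 18.49 mW/cm².

I₀ ≈ 18.5 mW/cm²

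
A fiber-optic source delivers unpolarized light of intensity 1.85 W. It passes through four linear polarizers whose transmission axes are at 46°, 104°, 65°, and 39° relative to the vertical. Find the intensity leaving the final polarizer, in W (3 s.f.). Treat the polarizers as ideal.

I ≈ 0.127 W

Unpolarized light through the first polarizer → I₁ = 1.85 W/2 = 0.925 W, polarized at 46°.
I₂ = I₁ · cos²(58°) = 0.925 · 0.2808 = 0.2598 W.
I₃ = I₂ · cos²(39°) = 0.2598 · 0.604 = 0.1569 W.
I₄ = I₃ · cos²(26°) = 0.1569 · 0.8078 = 0.1267 W.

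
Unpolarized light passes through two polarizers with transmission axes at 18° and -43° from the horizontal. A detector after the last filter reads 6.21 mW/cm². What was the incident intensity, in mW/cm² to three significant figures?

Unpolarized light through the first polarizer → I₁ = ½ I₀, now polarized at 18°.
I₂ = I₁ cos²(-43° − 18°) = 0.5 I₀ · cos²(61°) = 0.1175 I₀.
So 6.21 mW/cm² = 0.1175 I₀, giving I₀ = 6.21/0.1175 = 52.84 mW/cm².

I₀ ≈ 52.8 mW/cm²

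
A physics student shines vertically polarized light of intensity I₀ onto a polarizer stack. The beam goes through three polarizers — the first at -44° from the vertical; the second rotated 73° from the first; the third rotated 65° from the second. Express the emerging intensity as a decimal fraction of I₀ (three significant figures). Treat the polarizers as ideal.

≈ 0.00790 I₀

I₁ = I₀ cos²(-44° − 0°) = I₀ cos²(44°) = 0.5174 I₀.
I₂ = I₁ cos²(73°) = 0.5174 · 0.08548 I₀ = 0.04423 I₀.
I₃ = I₂ cos²(65°) = 0.04423 · 0.1786 I₀ = 0.0079 I₀.
Transmitted fraction = 0.0079.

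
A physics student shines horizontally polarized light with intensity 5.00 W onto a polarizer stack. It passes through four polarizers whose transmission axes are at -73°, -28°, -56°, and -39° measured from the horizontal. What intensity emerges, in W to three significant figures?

I ≈ 0.152 W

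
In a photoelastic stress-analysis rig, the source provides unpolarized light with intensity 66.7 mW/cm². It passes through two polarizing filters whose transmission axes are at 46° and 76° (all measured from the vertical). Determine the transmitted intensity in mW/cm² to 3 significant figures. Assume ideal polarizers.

I ≈ 25.0 mW/cm²

Unpolarized light through the first polarizer → I₁ = 66.7 mW/cm²/2 = 33.35 mW/cm², polarized at 46°.
I₂ = I₁ · cos²(30°) = 33.35 · 0.75 = 25.01 mW/cm².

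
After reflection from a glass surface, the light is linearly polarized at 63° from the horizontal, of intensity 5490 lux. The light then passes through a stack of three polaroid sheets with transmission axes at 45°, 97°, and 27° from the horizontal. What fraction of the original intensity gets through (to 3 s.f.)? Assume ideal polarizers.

I/I₀ ≈ 0.0401

By Malus's law, I₁ = 5490 lux · cos²(18°) = 4966 lux.
I₂ = I₁ · cos²(52°) = 4966 · 0.379 = 1882 lux.
I₃ = I₂ · cos²(70°) = 1882 · 0.117 = 220.2 lux.
Transmitted fraction = 0.04011.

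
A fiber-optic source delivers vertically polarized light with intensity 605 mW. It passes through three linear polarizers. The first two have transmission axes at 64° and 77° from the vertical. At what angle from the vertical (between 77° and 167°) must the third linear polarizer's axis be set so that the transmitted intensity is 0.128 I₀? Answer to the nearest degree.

θ ≈ 110°

By Malus's law, I₁ = I₀ cos²(64° − 0°) = I₀ cos²(64°) = 0.1922 I₀.
I₂ = I₁ cos²(77° − 64°) = 0.1922 I₀ · cos²(13°) = 0.1824 I₀.
Need I₃/I₀ = 0.128, so cos²(θ − 77°) = 0.128 / 0.1824 = 0.7016.
θ − 77° = arccos(√0.7016) = 33.1°, giving θ ≈ 77 + 33.1 = 110.1°.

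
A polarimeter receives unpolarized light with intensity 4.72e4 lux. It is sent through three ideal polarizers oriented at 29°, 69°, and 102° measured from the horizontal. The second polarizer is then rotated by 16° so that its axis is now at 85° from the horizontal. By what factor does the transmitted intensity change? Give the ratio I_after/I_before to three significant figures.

Before rotation:
Unpolarized light through the first polarizer → I₁ = ½ I₀, now polarized at 29°.
I₂ = I₁ cos²(69° − 29°) = 0.5 I₀ · cos²(40°) = 0.2934 I₀.
I₃ = I₂ cos²(102° − 69°) = 0.2934 I₀ · cos²(33°) = 0.2064 I₀.
After rotation:
Unpolarized light through the first polarizer → I₁ = ½ I₀, now polarized at 29°.
I₂ = I₁ cos²(85° − 29°) = 0.5 I₀ · cos²(56°) = 0.1563 I₀.
I₃ = I₂ cos²(102° − 85°) = 0.1563 I₀ · cos²(17°) = 0.143 I₀.
Ratio = 0.143 / 0.2064 = 0.6928.

I_new/I_old ≈ 0.693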